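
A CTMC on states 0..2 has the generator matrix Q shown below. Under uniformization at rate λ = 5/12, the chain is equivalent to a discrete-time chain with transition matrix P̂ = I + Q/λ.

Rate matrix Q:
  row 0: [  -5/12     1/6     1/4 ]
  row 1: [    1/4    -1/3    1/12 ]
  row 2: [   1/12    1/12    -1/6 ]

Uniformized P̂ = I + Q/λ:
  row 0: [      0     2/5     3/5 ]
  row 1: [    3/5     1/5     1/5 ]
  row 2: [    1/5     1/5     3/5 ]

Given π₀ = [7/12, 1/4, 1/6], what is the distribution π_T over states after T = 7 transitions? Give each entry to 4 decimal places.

π = [0.2496, 0.2502, 0.5002]

t=0: π = [0.5833, 0.2500, 0.1667]
t=1: π = [0.1833, 0.3167, 0.5000]
t=2: π = [0.2900, 0.2367, 0.4733]
t=3: π = [0.2367, 0.2580, 0.5053]
t=4: π = [0.2559, 0.2473, 0.4968]
t=5: π = [0.2478, 0.2512, 0.5011]
t=6: π = [0.2509, 0.2496, 0.4995]
t=7: π = [0.2496, 0.2502, 0.5002]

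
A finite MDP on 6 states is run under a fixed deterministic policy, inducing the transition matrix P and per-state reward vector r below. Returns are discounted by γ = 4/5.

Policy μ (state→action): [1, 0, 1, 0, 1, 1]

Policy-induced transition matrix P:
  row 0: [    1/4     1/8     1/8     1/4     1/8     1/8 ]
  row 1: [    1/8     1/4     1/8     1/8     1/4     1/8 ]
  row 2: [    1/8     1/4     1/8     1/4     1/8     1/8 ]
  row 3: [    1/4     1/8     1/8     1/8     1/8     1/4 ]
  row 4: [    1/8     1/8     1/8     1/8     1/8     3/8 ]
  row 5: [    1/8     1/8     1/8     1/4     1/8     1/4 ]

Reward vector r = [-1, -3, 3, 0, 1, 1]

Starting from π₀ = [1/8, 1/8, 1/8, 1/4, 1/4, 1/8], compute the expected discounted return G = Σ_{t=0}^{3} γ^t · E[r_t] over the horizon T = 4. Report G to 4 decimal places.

t=0: π = [0.1250, 0.1250, 0.1250, 0.2500, 0.2500, 0.1250], E[r] = 0.2500, γ^t·E[r] = 0.250000, running G = 0.250000
t=1: π = [0.1719, 0.1563, 0.1250, 0.1719, 0.1406, 0.2344], E[r] = 0.1094, γ^t·E[r] = 0.087500, running G = 0.337500
t=2: π = [0.1680, 0.1602, 0.1250, 0.1914, 0.1445, 0.2109], E[r] = 0.0820, γ^t·E[r] = 0.052500, running G = 0.390000
t=3: π = [0.1699, 0.1606, 0.1250, 0.1880, 0.1450, 0.2114], E[r] = 0.0796, γ^t·E[r] = 0.040750, running G = 0.430750

G = 0.4308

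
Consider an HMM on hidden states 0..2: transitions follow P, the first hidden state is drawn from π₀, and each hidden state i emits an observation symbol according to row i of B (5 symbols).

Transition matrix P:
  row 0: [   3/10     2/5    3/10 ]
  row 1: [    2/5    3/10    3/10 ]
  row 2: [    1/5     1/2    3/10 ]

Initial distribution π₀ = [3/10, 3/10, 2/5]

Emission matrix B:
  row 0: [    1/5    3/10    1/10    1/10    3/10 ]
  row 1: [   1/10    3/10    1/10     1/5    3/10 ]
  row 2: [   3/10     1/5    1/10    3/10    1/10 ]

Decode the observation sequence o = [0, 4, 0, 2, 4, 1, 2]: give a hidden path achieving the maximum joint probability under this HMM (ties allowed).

path = [2, 1, 2, 1, 0, 1, 0]

t=0: δ = [6.000e-02, 3.000e-02, 1.200e-01]  (obs o_0=0)
t=1: δ = [7.200e-03, 1.800e-02, 3.600e-03]  ψ = [2, 2, 2]  (obs o_1=4)
t=2: δ = [1.440e-03, 5.400e-04, 1.620e-03]  ψ = [1, 1, 1]  (obs o_2=0)
t=3: δ = [4.320e-05, 8.100e-05, 4.860e-05]  ψ = [0, 2, 2]  (obs o_3=2)
t=4: δ = [9.720e-06, 7.290e-06, 2.430e-06]  ψ = [1, 1, 1]  (obs o_4=4)
t=5: δ = [8.748e-07, 1.166e-06, 5.832e-07]  ψ = [0, 0, 0]  (obs o_5=1)
t=6: δ = [4.666e-08, 3.499e-08, 3.499e-08]  ψ = [1, 0, 1]  (obs o_6=2)
backtrack: best end state = 0; path = [2, 1, 2, 1, 0, 1, 0]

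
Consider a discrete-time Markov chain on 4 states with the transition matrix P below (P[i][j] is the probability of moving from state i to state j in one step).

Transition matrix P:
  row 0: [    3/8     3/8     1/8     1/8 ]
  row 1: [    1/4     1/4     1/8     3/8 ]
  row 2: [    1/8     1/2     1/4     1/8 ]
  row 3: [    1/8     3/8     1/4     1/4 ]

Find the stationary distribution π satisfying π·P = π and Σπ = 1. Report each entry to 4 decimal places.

Balance equations π_j = Σ_i π_i·P[i][j]:
  π_0 = 3/8·π_0 + 1/4·π_1 + 1/8·π_2 + 1/8·π_3
  π_1 = 3/8·π_0 + 1/4·π_1 + 1/2·π_2 + 3/8·π_3
  π_2 = 1/8·π_0 + 1/8·π_1 + 1/4·π_2 + 1/4·π_3
  normalize: π_0 + π_1 + π_2 + π_3 = 1
Solving the linear system gives exactly π = [99/439, 155/439, 78/439, 107/439].

π = [0.2255, 0.3531, 0.1777, 0.2437]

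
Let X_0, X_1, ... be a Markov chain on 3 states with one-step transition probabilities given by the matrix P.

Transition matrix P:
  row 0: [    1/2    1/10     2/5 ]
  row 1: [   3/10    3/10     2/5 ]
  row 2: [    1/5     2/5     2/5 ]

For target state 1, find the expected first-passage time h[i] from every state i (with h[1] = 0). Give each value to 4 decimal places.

First-step conditioning: h[1] = 0; for i ≠ 1, h[i] = 1 + Σ_k P[i][k]·h[k].
  h[0] = 1 + 1/2·h[0] + 2/5·h[2]
  h[2] = 1 + 1/5·h[0] + 2/5·h[2]
Solving the 2×2 linear system over states ≠ 1 gives exactly h = [50/11, 0, 35/11] (h[1] = 0 is the target).

h = [4.5455, 0.0000, 3.1818]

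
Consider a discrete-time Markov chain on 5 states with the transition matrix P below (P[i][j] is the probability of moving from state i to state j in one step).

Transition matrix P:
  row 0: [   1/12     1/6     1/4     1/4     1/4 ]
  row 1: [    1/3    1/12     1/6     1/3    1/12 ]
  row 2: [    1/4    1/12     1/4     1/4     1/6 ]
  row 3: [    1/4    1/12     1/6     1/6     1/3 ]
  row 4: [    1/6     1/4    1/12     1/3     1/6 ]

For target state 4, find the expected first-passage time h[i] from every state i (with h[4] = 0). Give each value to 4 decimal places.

First-step conditioning: h[4] = 0; for i ≠ 4, h[i] = 1 + Σ_k P[i][k]·h[k].
  h[0] = 1 + 1/12·h[0] + 1/6·h[1] + 1/4·h[2] + 1/4·h[3]
  h[1] = 1 + 1/3·h[0] + 1/12·h[1] + 1/6·h[2] + 1/3·h[3]
  h[2] = 1 + 1/4·h[0] + 1/12·h[1] + 1/4·h[2] + 1/4·h[3]
  h[3] = 1 + 1/4·h[0] + 1/12·h[1] + 1/6·h[2] + 1/6·h[3]
Solving the 4×4 linear system over states ≠ 4 gives exactly h = [12156/2819, 13872/2819, 13026/2819, 11022/2819, 0] (h[4] = 0 is the target).

h = [4.3122, 4.9209, 4.6208, 3.9099, 0.0000]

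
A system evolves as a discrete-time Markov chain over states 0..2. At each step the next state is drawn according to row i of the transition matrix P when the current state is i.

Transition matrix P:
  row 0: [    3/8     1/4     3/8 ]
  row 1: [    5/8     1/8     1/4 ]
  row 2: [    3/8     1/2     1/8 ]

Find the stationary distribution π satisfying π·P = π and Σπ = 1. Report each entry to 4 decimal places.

π = [0.4457, 0.2826, 0.2717]

Balance equations π_j = Σ_i π_i·P[i][j]:
  π_0 = 3/8·π_0 + 5/8·π_1 + 3/8·π_2
  π_1 = 1/4·π_0 + 1/8·π_1 + 1/2·π_2
  normalize: π_0 + π_1 + π_2 = 1
Solving the linear system gives exactly π = [41/92, 13/46, 25/92].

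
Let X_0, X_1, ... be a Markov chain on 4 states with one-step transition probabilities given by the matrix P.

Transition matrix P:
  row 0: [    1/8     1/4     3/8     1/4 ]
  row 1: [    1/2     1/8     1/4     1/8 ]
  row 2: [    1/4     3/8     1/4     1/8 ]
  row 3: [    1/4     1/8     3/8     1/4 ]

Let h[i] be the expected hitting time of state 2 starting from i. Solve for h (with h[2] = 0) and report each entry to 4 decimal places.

First-step conditioning: h[2] = 0; for i ≠ 2, h[i] = 1 + Σ_k P[i][k]·h[k].
  h[0] = 1 + 1/8·h[0] + 1/4·h[1] + 1/4·h[3]
  h[1] = 1 + 1/2·h[0] + 1/8·h[1] + 1/8·h[3]
  h[3] = 1 + 1/4·h[0] + 1/8·h[1] + 1/4·h[3]
Solving the 3×3 linear system over states ≠ 2 gives exactly h = [568/199, 632/199, 0, 560/199] (h[2] = 0 is the target).

h = [2.8543, 3.1759, 0.0000, 2.8141]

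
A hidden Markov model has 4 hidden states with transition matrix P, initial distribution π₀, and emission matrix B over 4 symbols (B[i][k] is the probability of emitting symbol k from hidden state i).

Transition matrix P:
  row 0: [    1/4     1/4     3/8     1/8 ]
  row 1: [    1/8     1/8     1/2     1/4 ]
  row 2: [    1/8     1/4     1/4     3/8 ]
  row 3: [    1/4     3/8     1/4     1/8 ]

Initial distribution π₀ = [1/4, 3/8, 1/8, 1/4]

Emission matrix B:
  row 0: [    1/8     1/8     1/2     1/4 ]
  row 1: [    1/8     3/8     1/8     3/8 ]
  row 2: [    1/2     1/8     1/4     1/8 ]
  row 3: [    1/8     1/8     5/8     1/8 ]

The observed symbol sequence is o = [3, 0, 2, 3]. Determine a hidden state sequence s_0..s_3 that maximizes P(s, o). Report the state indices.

t=0: δ = [6.250e-02, 1.406e-01, 1.562e-02, 3.125e-02]  (obs o_0=3)
t=1: δ = [2.197e-03, 2.197e-03, 3.516e-02, 4.395e-03]  ψ = [1, 1, 1, 1]  (obs o_1=0)
t=2: δ = [2.197e-03, 1.099e-03, 2.197e-03, 8.240e-03]  ψ = [2, 2, 2, 2]  (obs o_2=2)
t=3: δ = [5.150e-04, 1.159e-03, 2.575e-04, 1.287e-04]  ψ = [3, 3, 3, 3]  (obs o_3=3)
backtrack: best end state = 1; path = [1, 2, 3, 1]

path = [1, 2, 3, 1]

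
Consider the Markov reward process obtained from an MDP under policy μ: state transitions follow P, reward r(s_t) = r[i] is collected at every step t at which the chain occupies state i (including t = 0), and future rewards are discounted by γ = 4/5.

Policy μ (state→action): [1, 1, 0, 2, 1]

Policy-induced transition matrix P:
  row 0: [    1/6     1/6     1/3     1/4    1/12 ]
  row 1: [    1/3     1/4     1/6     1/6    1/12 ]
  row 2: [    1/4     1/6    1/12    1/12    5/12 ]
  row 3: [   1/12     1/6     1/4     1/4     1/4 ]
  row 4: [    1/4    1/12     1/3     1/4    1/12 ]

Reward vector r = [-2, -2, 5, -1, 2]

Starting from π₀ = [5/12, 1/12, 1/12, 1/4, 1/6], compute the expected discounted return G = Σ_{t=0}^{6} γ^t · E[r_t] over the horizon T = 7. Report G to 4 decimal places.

G = 1.3929

t=0: π = [0.4167, 0.0833, 0.0833, 0.2500, 0.1667], E[r] = -0.5000, γ^t·E[r] = -0.500000, running G = -0.500000
t=1: π = [0.1806, 0.1597, 0.2778, 0.2292, 0.1528], E[r] = 0.7847, γ^t·E[r] = 0.627778, running G = 0.127778
t=2: π = [0.2101, 0.1672, 0.2182, 0.1904, 0.2141], E[r] = 0.5741, γ^t·E[r] = 0.367407, running G = 0.495185
t=3: π = [0.2147, 0.1628, 0.2351, 0.1997, 0.1878], E[r] = 0.5962, γ^t·E[r] = 0.305259, running G = 0.800444
t=4: π = [0.2124, 0.1646, 0.2308, 0.1973, 0.1950], E[r] = 0.5927, γ^t·E[r] = 0.242788, running G = 1.043233
t=5: π = [0.2131, 0.1641, 0.2318, 0.1978, 0.1931], E[r] = 0.5927, γ^t·E[r] = 0.194230, running G = 1.237463
t=6: π = [0.2129, 0.1642, 0.2316, 0.1977, 0.1936], E[r] = 0.5928, γ^t·E[r] = 0.155396, running G = 1.392859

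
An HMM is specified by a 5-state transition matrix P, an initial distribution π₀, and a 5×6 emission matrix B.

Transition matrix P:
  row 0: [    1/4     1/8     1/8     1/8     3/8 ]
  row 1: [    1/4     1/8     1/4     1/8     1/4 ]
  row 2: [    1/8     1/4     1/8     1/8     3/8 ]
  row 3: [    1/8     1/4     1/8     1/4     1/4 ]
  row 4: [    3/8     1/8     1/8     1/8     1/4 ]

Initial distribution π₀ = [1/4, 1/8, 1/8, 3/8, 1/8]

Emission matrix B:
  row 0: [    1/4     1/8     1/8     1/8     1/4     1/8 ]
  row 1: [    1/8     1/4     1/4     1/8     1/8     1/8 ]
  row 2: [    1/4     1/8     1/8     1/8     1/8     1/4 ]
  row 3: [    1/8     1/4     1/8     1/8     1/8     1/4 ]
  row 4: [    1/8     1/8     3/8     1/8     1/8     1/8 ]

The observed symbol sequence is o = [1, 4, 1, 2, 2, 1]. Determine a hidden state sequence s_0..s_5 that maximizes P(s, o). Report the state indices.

t=0: δ = [3.125e-02, 3.125e-02, 1.562e-02, 9.375e-02, 1.562e-02]  (obs o_0=1)
t=1: δ = [2.930e-03, 2.930e-03, 1.465e-03, 2.930e-03, 2.930e-03]  ψ = [3, 3, 3, 3, 3]  (obs o_1=4)
t=2: δ = [1.373e-04, 1.831e-04, 9.155e-05, 1.831e-04, 1.373e-04]  ψ = [4, 3, 1, 3, 0]  (obs o_2=1)
t=3: δ = [6.437e-06, 1.144e-05, 5.722e-06, 5.722e-06, 1.931e-05]  ψ = [4, 3, 1, 3, 0]  (obs o_3=2)
t=4: δ = [9.052e-07, 6.035e-07, 3.576e-07, 3.017e-07, 1.810e-06]  ψ = [4, 4, 1, 4, 4]  (obs o_4=2)
t=5: δ = [8.487e-08, 5.658e-08, 2.829e-08, 5.658e-08, 5.658e-08]  ψ = [4, 4, 4, 4, 4]  (obs o_5=1)
backtrack: best end state = 0; path = [3, 4, 0, 4, 4, 0]

path = [3, 4, 0, 4, 4, 0]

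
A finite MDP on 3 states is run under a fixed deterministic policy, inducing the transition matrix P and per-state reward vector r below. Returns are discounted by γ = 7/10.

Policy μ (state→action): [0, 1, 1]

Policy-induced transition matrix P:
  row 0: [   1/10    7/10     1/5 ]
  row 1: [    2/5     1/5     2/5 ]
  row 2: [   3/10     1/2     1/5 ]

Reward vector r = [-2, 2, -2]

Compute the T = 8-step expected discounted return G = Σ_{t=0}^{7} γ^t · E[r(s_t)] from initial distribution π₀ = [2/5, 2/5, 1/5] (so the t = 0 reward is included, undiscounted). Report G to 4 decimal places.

G = -0.9459

t=0: π = [0.4000, 0.4000, 0.2000], E[r] = -0.4000, γ^t·E[r] = -0.400000, running G = -0.400000
t=1: π = [0.2600, 0.4600, 0.2800], E[r] = -0.1600, γ^t·E[r] = -0.112000, running G = -0.512000
t=2: π = [0.2940, 0.4140, 0.2920], E[r] = -0.3440, γ^t·E[r] = -0.168560, running G = -0.680560
t=3: π = [0.2826, 0.4346, 0.2828], E[r] = -0.2616, γ^t·E[r] = -0.089729, running G = -0.770289
t=4: π = [0.2869, 0.4261, 0.2869], E[r] = -0.2954, γ^t·E[r] = -0.070935, running G = -0.841224
t=5: π = [0.2852, 0.4295, 0.2852], E[r] = -0.2818, γ^t·E[r] = -0.047365, running G = -0.888589
t=6: π = [0.2859, 0.4282, 0.2859], E[r] = -0.2873, γ^t·E[r] = -0.033798, running G = -0.922386
t=7: π = [0.2856, 0.4287, 0.2856], E[r] = -0.2851, γ^t·E[r] = -0.023478, running G = -0.945865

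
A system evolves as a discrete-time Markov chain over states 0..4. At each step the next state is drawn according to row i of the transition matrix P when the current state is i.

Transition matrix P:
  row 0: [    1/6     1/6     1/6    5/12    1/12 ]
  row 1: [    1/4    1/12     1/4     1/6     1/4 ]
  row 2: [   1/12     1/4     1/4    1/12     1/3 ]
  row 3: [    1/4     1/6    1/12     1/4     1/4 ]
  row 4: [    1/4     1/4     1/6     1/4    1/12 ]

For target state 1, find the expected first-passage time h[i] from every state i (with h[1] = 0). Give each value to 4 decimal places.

First-step conditioning: h[1] = 0; for i ≠ 1, h[i] = 1 + Σ_k P[i][k]·h[k].
  h[0] = 1 + 1/6·h[0] + 1/6·h[2] + 5/12·h[3] + 1/12·h[4]
  h[2] = 1 + 1/12·h[0] + 1/4·h[2] + 1/12·h[3] + 1/3·h[4]
  h[3] = 1 + 1/4·h[0] + 1/12·h[2] + 1/4·h[3] + 1/4·h[4]
  h[4] = 1 + 1/4·h[0] + 1/6·h[2] + 1/4·h[3] + 1/12·h[4]
Solving the 4×4 linear system over states ≠ 1 gives exactly h = [7352/1425, 0, 2176/475, 7324/1425, 2248/475] (h[1] = 0 is the target).

h = [5.1593, 0.0000, 4.5811, 5.1396, 4.7326]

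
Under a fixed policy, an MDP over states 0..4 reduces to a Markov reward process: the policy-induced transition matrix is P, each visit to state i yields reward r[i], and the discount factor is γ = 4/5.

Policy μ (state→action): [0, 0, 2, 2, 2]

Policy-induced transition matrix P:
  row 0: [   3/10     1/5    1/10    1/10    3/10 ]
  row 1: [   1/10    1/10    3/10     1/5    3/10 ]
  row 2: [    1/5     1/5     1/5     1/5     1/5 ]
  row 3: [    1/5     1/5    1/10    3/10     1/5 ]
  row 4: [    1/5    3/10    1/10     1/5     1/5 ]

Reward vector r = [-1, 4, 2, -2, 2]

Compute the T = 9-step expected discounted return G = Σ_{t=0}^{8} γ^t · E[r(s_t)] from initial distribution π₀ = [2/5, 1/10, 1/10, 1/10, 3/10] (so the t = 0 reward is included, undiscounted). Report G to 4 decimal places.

G = 4.0199

t=0: π = [0.4000, 0.1000, 0.1000, 0.1000, 0.3000], E[r] = 0.6000, γ^t·E[r] = 0.600000, running G = 0.600000
t=1: π = [0.2300, 0.2200, 0.1300, 0.1700, 0.2500], E[r] = 1.0700, γ^t·E[r] = 0.856000, running G = 1.456000
t=2: π = [0.2010, 0.2030, 0.1570, 0.1940, 0.2450], E[r] = 1.0270, γ^t·E[r] = 0.657280, running G = 2.113280
t=3: π = [0.1998, 0.2042, 0.1563, 0.1993, 0.2404], E[r] = 1.0118, γ^t·E[r] = 0.518042, running G = 2.631322
t=4: π = [0.1996, 0.2036, 0.1565, 0.2000, 0.2404], E[r] = 1.0088, γ^t·E[r] = 0.413188, running G = 3.044510
t=5: π = [0.1996, 0.2037, 0.1564, 0.2000, 0.2403], E[r] = 1.0084, γ^t·E[r] = 0.330438, running G = 3.374948
t=6: π = [0.1996, 0.2037, 0.1564, 0.2000, 0.2403], E[r] = 1.0084, γ^t·E[r] = 0.264340, running G = 3.639288
t=7: π = [0.1996, 0.2037, 0.1564, 0.2000, 0.2403], E[r] = 1.0084, γ^t·E[r] = 0.211471, running G = 3.850759
t=8: π = [0.1996, 0.2037, 0.1564, 0.2000, 0.2403], E[r] = 1.0084, γ^t·E[r] = 0.169177, running G = 4.019936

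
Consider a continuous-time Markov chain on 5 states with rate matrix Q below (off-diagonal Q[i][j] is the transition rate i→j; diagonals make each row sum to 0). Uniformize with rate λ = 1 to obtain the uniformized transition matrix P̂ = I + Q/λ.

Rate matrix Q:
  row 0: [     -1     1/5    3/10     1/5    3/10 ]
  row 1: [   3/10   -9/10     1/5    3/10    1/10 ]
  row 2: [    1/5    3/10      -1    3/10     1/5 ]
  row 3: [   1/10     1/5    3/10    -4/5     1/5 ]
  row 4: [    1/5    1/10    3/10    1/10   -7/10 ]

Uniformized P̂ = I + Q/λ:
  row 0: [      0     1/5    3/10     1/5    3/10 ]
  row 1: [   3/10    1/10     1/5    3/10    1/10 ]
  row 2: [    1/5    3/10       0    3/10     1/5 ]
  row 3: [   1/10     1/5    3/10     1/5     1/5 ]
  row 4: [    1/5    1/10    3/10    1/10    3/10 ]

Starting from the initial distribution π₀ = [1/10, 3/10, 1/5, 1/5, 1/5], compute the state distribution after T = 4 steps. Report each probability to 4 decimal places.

t=0: π = [0.1000, 0.3000, 0.2000, 0.2000, 0.2000]
t=1: π = [0.1900, 0.1700, 0.2100, 0.2300, 0.2000]
t=2: π = [0.1560, 0.1840, 0.2200, 0.2180, 0.2220]
t=3: π = [0.1654, 0.1814, 0.2156, 0.2182, 0.2194]
t=4: π = [0.1632, 0.1815, 0.2172, 0.2178, 0.2203]

π = [0.1632, 0.1815, 0.2172, 0.2178, 0.2203]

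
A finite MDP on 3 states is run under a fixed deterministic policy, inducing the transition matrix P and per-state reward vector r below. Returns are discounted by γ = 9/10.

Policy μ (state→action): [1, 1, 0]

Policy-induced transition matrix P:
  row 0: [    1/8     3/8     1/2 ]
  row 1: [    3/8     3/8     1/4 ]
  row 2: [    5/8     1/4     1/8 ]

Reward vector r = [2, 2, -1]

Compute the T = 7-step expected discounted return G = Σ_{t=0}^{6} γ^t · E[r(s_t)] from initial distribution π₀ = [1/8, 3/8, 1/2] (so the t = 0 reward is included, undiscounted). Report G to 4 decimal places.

t=0: π = [0.1250, 0.3750, 0.5000], E[r] = 0.5000, γ^t·E[r] = 0.500000, running G = 0.500000
t=1: π = [0.4688, 0.3125, 0.2188], E[r] = 1.3438, γ^t·E[r] = 1.209375, running G = 1.709375
t=2: π = [0.3125, 0.3477, 0.3398], E[r] = 0.9805, γ^t·E[r] = 0.794180, running G = 2.503555
t=3: π = [0.3818, 0.3325, 0.2856], E[r] = 1.1431, γ^t·E[r] = 0.833295, running G = 3.336850
t=4: π = [0.3510, 0.3393, 0.3098], E[r] = 1.0707, γ^t·E[r] = 0.702512, running G = 4.039362
t=5: π = [0.3647, 0.3363, 0.2990], E[r] = 1.1029, γ^t·E[r] = 0.651277, running G = 4.690640
t=6: π = [0.3586, 0.3376, 0.3038], E[r] = 1.0886, γ^t·E[r] = 0.578530, running G = 5.269170

G = 5.2692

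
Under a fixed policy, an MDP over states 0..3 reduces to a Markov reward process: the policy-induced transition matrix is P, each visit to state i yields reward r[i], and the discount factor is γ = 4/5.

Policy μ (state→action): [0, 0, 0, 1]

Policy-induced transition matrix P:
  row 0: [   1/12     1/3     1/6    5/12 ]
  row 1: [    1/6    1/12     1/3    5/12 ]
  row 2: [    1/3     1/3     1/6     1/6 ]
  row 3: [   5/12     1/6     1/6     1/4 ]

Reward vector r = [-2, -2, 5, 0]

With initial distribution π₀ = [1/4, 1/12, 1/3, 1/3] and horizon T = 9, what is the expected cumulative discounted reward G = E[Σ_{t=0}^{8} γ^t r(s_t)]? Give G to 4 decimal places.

G = 1.0312

t=0: π = [0.2500, 0.0833, 0.3333, 0.3333], E[r] = 1.0000, γ^t·E[r] = 1.000000, running G = 1.000000
t=1: π = [0.2847, 0.2569, 0.1806, 0.2778], E[r] = -0.1806, γ^t·E[r] = -0.144444, running G = 0.855556
t=2: π = [0.2425, 0.2228, 0.2095, 0.3252], E[r] = 0.1169, γ^t·E[r] = 0.074815, running G = 0.930370
t=3: π = [0.2627, 0.2234, 0.2038, 0.3101], E[r] = 0.0468, γ^t·E[r] = 0.023951, running G = 0.954321
t=4: π = [0.2563, 0.2258, 0.2039, 0.3140], E[r] = 0.0554, γ^t·E[r] = 0.022693, running G = 0.977014
t=5: π = [0.2578, 0.2245, 0.2043, 0.3134], E[r] = 0.0568, γ^t·E[r] = 0.018611, running G = 0.995625
t=6: π = [0.2576, 0.2250, 0.2041, 0.3134], E[r] = 0.0554, γ^t·E[r] = 0.014515, running G = 1.010140
t=7: π = [0.2576, 0.2249, 0.2042, 0.3134], E[r] = 0.0560, γ^t·E[r] = 0.011737, running G = 1.021877
t=8: π = [0.2576, 0.2249, 0.2041, 0.3134], E[r] = 0.0558, γ^t·E[r] = 0.009359, running G = 1.031236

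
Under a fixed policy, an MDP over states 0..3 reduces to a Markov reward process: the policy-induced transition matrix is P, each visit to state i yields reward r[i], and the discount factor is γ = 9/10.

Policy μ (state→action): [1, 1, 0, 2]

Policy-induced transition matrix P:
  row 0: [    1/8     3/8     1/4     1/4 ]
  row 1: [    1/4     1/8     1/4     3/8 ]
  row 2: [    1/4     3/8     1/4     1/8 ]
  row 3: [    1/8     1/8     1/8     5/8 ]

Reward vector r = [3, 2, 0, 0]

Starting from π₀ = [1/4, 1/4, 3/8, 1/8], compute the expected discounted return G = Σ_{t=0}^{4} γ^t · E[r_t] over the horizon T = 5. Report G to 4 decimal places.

G = 4.5132

t=0: π = [0.2500, 0.2500, 0.3750, 0.1250], E[r] = 1.2500, γ^t·E[r] = 1.250000, running G = 1.250000
t=1: π = [0.2031, 0.2813, 0.2344, 0.2813], E[r] = 1.1719, γ^t·E[r] = 1.054688, running G = 2.304688
t=2: π = [0.1895, 0.2344, 0.2148, 0.3613], E[r] = 1.0371, γ^t·E[r] = 0.840059, running G = 3.144746
t=3: π = [0.1812, 0.2261, 0.2048, 0.3879], E[r] = 0.9956, γ^t·E[r] = 0.725796, running G = 3.870542
t=4: π = [0.1789, 0.2215, 0.2015, 0.3981], E[r] = 0.9796, γ^t·E[r] = 0.642705, running G = 4.513247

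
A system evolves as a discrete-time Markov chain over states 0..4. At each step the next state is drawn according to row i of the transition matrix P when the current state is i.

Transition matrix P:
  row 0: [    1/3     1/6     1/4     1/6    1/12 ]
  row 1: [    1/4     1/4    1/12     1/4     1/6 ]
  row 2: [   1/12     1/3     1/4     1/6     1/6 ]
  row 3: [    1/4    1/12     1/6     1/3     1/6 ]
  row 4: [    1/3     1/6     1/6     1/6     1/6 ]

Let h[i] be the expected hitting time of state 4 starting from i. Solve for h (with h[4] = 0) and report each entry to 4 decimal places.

First-step conditioning: h[4] = 0; for i ≠ 4, h[i] = 1 + Σ_k P[i][k]·h[k].
  h[0] = 1 + 1/3·h[0] + 1/6·h[1] + 1/4·h[2] + 1/6·h[3]
  h[1] = 1 + 1/4·h[0] + 1/4·h[1] + 1/12·h[2] + 1/4·h[3]
  h[2] = 1 + 1/12·h[0] + 1/3·h[1] + 1/4·h[2] + 1/6·h[3]
  h[3] = 1 + 1/4·h[0] + 1/12·h[1] + 1/6·h[2] + 1/3·h[3]
Solving the 4×4 linear system over states ≠ 4 gives exactly h = [16488/2221, 15156/2221, 14892/2221, 15132/2221, 0] (h[4] = 0 is the target).

h = [7.4237, 6.8240, 6.7051, 6.8131, 0.0000]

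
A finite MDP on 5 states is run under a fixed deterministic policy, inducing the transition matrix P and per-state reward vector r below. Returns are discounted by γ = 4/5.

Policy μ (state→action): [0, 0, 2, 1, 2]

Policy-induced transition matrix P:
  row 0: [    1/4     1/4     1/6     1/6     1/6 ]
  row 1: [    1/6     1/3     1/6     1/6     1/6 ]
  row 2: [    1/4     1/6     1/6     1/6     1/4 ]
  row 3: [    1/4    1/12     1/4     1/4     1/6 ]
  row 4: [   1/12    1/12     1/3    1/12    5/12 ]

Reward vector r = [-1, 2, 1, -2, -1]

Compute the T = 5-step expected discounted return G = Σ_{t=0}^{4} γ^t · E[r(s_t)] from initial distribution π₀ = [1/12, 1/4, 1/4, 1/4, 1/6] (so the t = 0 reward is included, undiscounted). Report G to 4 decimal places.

t=0: π = [0.0833, 0.2500, 0.2500, 0.2500, 0.1667], E[r] = 0.0000, γ^t·E[r] = 0.000000, running G = 0.000000
t=1: π = [0.2014, 0.1806, 0.2153, 0.1736, 0.2292], E[r] = -0.2014, γ^t·E[r] = -0.161111, running G = -0.161111
t=2: π = [0.1968, 0.1800, 0.2193, 0.1620, 0.2419], E[r] = -0.1834, γ^t·E[r] = -0.117407, running G = -0.278519
t=3: π = [0.1947, 0.1794, 0.2205, 0.1600, 0.2454], E[r] = -0.1808, γ^t·E[r] = -0.092593, running G = -0.371111
t=4: π = [0.1941, 0.1790, 0.2209, 0.1595, 0.2464], E[r] = -0.1807, γ^t·E[r] = -0.074026, running G = -0.445137

G = -0.4451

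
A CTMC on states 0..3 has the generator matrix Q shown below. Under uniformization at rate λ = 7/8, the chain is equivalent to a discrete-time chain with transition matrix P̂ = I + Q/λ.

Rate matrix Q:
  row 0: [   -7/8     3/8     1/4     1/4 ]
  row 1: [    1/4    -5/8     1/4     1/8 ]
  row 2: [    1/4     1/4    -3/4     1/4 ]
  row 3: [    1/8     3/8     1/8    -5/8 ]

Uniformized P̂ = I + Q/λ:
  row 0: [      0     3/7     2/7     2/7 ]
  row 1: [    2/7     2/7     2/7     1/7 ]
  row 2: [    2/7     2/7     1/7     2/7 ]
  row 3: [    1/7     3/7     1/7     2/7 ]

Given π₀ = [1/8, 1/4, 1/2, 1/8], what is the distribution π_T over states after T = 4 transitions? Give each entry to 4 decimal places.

t=0: π = [0.1250, 0.2500, 0.5000, 0.1250]
t=1: π = [0.2321, 0.3214, 0.1964, 0.2500]
t=2: π = [0.1837, 0.3546, 0.2219, 0.2398]
t=3: π = [0.1990, 0.3462, 0.2198, 0.2351]
t=4: π = [0.1953, 0.3477, 0.2207, 0.2363]

π = [0.1953, 0.3477, 0.2207, 0.2363]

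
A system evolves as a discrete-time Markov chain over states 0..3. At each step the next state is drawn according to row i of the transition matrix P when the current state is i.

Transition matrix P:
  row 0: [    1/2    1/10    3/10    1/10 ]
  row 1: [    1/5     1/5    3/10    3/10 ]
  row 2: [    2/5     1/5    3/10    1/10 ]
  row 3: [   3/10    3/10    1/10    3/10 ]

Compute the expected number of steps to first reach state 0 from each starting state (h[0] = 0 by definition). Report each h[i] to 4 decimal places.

First-step conditioning: h[0] = 0; for i ≠ 0, h[i] = 1 + Σ_k P[i][k]·h[k].
  h[1] = 1 + 1/5·h[1] + 3/10·h[2] + 3/10·h[3]
  h[2] = 1 + 1/5·h[1] + 3/10·h[2] + 1/10·h[3]
  h[3] = 1 + 3/10·h[1] + 1/10·h[2] + 3/10·h[3]
Solving the 3×3 linear system over states ≠ 0 gives exactly h = [0, 40/11, 65/22, 75/22] (h[0] = 0 is the target).

h = [0.0000, 3.6364, 2.9545, 3.4091]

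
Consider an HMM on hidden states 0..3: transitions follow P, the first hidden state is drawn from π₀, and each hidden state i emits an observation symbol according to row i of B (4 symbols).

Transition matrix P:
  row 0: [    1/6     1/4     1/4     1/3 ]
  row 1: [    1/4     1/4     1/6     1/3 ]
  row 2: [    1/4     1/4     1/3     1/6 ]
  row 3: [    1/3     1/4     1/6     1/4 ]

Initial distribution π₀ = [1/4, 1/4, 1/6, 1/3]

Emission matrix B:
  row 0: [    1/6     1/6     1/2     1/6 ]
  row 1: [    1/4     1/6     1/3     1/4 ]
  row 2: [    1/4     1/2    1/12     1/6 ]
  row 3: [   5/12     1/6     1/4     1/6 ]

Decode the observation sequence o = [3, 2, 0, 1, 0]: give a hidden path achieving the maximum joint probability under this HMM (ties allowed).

t=0: δ = [4.167e-02, 6.250e-02, 2.778e-02, 5.556e-02]  (obs o_0=3)
t=1: δ = [9.259e-03, 5.208e-03, 8.681e-04, 5.208e-03]  ψ = [3, 1, 0, 1]  (obs o_1=2)
t=2: δ = [2.894e-04, 5.787e-04, 5.787e-04, 1.286e-03]  ψ = [3, 0, 0, 0]  (obs o_2=0)
t=3: δ = [7.144e-05, 5.358e-05, 1.072e-04, 5.358e-05]  ψ = [3, 3, 3, 3]  (obs o_3=1)
t=4: δ = [4.465e-06, 6.698e-06, 8.931e-06, 9.923e-06]  ψ = [2, 2, 2, 0]  (obs o_4=0)
backtrack: best end state = 3; path = [3, 0, 3, 0, 3]

path = [3, 0, 3, 0, 3]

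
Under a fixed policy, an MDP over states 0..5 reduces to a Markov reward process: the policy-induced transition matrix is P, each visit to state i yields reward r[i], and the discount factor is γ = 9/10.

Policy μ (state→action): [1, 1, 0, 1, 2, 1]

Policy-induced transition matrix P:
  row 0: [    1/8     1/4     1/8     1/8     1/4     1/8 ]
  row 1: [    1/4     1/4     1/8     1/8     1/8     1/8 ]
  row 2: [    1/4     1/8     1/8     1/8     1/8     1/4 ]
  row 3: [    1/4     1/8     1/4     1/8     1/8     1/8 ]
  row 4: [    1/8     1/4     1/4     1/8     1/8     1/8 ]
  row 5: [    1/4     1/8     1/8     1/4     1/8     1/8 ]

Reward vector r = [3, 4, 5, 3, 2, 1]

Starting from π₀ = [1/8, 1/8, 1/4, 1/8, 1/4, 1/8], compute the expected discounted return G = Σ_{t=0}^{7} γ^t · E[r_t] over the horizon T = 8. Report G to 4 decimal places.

t=0: π = [0.1250, 0.1250, 0.2500, 0.1250, 0.2500, 0.1250], E[r] = 3.1250, γ^t·E[r] = 3.125000, running G = 3.125000
t=1: π = [0.2031, 0.1875, 0.1719, 0.1406, 0.1406, 0.1563], E[r] = 3.0781, γ^t·E[r] = 2.770313, running G = 5.895313
t=2: π = [0.2070, 0.1914, 0.1602, 0.1445, 0.1504, 0.1465], E[r] = 3.0684, γ^t·E[r] = 2.485371, running G = 8.380684
t=3: π = [0.2053, 0.1936, 0.1619, 0.1433, 0.1509, 0.1450], E[r] = 3.0764, γ^t·E[r] = 2.242707, running G = 10.623391
t=4: π = [0.2055, 0.1937, 0.1618, 0.1431, 0.1507, 0.1452], E[r] = 3.0761, γ^t·E[r] = 2.018256, running G = 12.641647
t=5: π = [0.2055, 0.1937, 0.1617, 0.1432, 0.1507, 0.1452], E[r] = 3.0761, γ^t·E[r] = 1.816379, running G = 14.458026
t=6: π = [0.2055, 0.1937, 0.1617, 0.1432, 0.1507, 0.1452], E[r] = 3.0761, γ^t·E[r] = 1.634755, running G = 16.092782
t=7: π = [0.2055, 0.1937, 0.1617, 0.1432, 0.1507, 0.1452], E[r] = 3.0761, γ^t·E[r] = 1.471279, running G = 17.564061

G = 17.5641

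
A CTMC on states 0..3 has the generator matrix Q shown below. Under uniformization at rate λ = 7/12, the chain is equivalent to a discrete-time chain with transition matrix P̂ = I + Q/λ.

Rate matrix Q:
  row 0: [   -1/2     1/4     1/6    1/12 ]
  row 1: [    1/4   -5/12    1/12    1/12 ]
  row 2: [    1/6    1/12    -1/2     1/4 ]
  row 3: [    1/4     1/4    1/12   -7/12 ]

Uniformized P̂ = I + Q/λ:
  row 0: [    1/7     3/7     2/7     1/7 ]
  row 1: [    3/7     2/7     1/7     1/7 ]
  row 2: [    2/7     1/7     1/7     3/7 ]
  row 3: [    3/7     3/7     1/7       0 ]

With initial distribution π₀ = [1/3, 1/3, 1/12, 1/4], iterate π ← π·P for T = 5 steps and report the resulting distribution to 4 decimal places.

t=0: π = [0.3333, 0.3333, 0.0833, 0.2500]
t=1: π = [0.3214, 0.3571, 0.1905, 0.1310]
t=2: π = [0.3095, 0.3231, 0.1888, 0.1786]
t=3: π = [0.3132, 0.3285, 0.1871, 0.1713]
t=4: π = [0.3124, 0.3282, 0.1876, 0.1718]
t=5: π = [0.3125, 0.3281, 0.1875, 0.1719]

π = [0.3125, 0.3281, 0.1875, 0.1719]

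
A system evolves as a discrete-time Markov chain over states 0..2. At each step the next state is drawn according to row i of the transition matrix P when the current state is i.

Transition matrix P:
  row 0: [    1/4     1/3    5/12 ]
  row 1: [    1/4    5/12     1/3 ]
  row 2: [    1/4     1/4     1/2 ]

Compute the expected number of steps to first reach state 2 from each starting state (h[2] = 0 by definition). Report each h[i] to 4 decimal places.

First-step conditioning: h[2] = 0; for i ≠ 2, h[i] = 1 + Σ_k P[i][k]·h[k].
  h[0] = 1 + 1/4·h[0] + 1/3·h[1]
  h[1] = 1 + 1/4·h[0] + 5/12·h[1]
Solving the 2×2 linear system over states ≠ 2 gives exactly h = [44/17, 48/17, 0] (h[2] = 0 is the target).

h = [2.5882, 2.8235, 0.0000]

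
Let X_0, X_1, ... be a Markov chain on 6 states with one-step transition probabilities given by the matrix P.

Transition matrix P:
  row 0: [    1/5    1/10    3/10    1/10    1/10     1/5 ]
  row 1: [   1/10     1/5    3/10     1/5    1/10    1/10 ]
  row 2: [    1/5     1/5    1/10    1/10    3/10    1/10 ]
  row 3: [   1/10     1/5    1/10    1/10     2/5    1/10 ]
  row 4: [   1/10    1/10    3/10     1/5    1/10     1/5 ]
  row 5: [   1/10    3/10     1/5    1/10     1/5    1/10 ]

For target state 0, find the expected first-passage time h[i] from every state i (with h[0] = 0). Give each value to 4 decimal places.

First-step conditioning: h[0] = 0; for i ≠ 0, h[i] = 1 + Σ_k P[i][k]·h[k].
  h[1] = 1 + 1/5·h[1] + 3/10·h[2] + 1/5·h[3] + 1/10·h[4] + 1/10·h[5]
  h[2] = 1 + 1/5·h[1] + 1/10·h[2] + 1/10·h[3] + 3/10·h[4] + 1/10·h[5]
  h[3] = 1 + 1/5·h[1] + 1/10·h[2] + 1/10·h[3] + 2/5·h[4] + 1/10·h[5]
  h[4] = 1 + 1/10·h[1] + 3/10·h[2] + 1/5·h[3] + 1/10·h[4] + 1/5·h[5]
  h[5] = 1 + 3/10·h[1] + 1/5·h[2] + 1/10·h[3] + 1/5·h[4] + 1/10·h[5]
Solving the 5×5 linear system over states ≠ 0 gives exactly h = [0, 21535/2616, 19715/2616, 3645/436, 10775/1308, 21685/2616] (h[0] = 0 is the target).

h = [0.0000, 8.2320, 7.5363, 8.3601, 8.2378, 8.2894]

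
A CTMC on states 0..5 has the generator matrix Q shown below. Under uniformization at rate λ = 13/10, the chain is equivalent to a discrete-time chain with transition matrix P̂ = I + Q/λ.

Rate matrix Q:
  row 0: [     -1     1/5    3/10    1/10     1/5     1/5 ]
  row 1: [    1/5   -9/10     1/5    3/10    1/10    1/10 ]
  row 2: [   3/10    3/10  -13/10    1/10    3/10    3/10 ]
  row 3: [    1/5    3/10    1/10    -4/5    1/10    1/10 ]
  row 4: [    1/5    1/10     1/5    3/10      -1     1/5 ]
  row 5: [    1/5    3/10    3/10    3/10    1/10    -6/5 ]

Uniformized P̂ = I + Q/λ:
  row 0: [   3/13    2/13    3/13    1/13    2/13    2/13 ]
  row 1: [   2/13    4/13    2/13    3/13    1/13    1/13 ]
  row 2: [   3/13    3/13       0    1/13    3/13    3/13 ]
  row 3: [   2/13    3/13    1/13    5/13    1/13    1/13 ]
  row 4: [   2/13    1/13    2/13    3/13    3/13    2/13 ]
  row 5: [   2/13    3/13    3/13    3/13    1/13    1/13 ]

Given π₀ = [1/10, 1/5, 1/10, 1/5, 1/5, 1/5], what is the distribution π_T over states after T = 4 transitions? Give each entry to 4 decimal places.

π = [0.1783, 0.2132, 0.1388, 0.2152, 0.1323, 0.1222]

t=0: π = [0.1000, 0.2000, 0.1000, 0.2000, 0.2000, 0.2000]
t=1: π = [0.1692, 0.2077, 0.1462, 0.2308, 0.1308, 0.1154]
t=2: π = [0.1781, 0.2136, 0.1355, 0.2178, 0.1325, 0.1225]
t=3: π = [0.1780, 0.2131, 0.1394, 0.2160, 0.1319, 0.1217]
t=4: π = [0.1783, 0.2132, 0.1388, 0.2152, 0.1323, 0.1222]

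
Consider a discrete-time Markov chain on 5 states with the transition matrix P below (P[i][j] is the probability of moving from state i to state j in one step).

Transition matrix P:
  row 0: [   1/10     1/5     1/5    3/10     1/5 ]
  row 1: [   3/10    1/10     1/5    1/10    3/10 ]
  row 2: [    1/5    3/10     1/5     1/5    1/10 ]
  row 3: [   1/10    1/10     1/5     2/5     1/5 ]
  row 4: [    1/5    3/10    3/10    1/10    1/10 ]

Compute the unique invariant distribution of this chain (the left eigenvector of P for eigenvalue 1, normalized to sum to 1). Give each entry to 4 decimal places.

π = [0.1793, 0.1975, 0.2180, 0.2252, 0.1800]

Balance equations π_j = Σ_i π_i·P[i][j]:
  π_0 = 1/10·π_0 + 3/10·π_1 + 1/5·π_2 + 1/10·π_3 + 1/5·π_4
  π_1 = 1/5·π_0 + 1/10·π_1 + 3/10·π_2 + 1/10·π_3 + 3/10·π_4
  π_2 = 1/5·π_0 + 1/5·π_1 + 1/5·π_2 + 1/5·π_3 + 3/10·π_4
  π_3 = 3/10·π_0 + 1/10·π_1 + 1/5·π_2 + 2/5·π_3 + 1/10·π_4
  normalize: π_0 + π_1 + π_2 + π_3 + π_4 = 1
Solving the linear system gives exactly π = [1909/10647, 701/3549, 2321/10647, 2398/10647, 1916/10647].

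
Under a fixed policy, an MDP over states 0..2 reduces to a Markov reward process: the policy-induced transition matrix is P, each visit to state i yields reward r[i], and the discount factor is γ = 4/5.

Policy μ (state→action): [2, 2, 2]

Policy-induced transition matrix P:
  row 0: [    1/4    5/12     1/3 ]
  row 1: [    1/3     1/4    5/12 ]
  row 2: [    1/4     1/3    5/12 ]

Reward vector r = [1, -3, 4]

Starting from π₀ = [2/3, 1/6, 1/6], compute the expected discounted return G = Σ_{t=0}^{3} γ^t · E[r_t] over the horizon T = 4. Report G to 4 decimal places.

t=0: π = [0.6667, 0.1667, 0.1667], E[r] = 0.8333, γ^t·E[r] = 0.833333, running G = 0.833333
t=1: π = [0.2639, 0.3750, 0.3611], E[r] = 0.5833, γ^t·E[r] = 0.466667, running G = 1.300000
t=2: π = [0.2813, 0.3241, 0.3947], E[r] = 0.8877, γ^t·E[r] = 0.568148, running G = 1.868148
t=3: π = [0.2770, 0.3298, 0.3932], E[r] = 0.8606, γ^t·E[r] = 0.440642, running G = 2.308790

G = 2.3088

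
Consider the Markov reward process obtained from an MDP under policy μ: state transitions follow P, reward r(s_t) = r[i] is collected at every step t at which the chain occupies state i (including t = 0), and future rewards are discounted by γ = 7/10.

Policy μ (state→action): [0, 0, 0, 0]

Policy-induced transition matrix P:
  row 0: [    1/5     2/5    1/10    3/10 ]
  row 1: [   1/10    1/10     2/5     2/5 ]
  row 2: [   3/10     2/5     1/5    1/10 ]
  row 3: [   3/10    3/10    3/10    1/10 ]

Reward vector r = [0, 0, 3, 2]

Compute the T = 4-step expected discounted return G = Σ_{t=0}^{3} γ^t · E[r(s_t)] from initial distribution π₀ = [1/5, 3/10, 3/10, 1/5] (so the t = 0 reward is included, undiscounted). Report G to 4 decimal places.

t=0: π = [0.2000, 0.3000, 0.3000, 0.2000], E[r] = 1.3000, γ^t·E[r] = 1.300000, running G = 1.300000
t=1: π = [0.2200, 0.2900, 0.2600, 0.2300], E[r] = 1.2400, γ^t·E[r] = 0.868000, running G = 2.168000
t=2: π = [0.2200, 0.2900, 0.2590, 0.2310], E[r] = 1.2390, γ^t·E[r] = 0.607110, running G = 2.775110
t=3: π = [0.2200, 0.2899, 0.2591, 0.2310], E[r] = 1.2393, γ^t·E[r] = 0.425080, running G = 3.200190

G = 3.2002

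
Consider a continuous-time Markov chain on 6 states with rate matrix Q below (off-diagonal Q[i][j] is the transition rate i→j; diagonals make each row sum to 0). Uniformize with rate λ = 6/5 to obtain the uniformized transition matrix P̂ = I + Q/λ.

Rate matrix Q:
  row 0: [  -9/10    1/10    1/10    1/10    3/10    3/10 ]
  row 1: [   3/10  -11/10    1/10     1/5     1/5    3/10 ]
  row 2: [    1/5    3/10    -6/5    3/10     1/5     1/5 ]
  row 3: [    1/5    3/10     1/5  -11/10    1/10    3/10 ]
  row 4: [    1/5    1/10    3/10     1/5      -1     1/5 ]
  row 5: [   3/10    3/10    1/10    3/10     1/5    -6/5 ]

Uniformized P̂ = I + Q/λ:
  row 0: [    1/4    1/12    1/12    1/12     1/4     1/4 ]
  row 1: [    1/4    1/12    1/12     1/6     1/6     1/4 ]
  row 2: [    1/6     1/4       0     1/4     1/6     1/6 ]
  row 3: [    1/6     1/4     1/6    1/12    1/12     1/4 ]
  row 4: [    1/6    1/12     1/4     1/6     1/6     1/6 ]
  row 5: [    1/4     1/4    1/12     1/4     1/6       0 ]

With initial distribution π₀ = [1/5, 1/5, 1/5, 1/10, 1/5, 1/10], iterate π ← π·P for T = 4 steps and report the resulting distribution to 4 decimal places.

π = [0.2128, 0.1595, 0.1156, 0.1603, 0.1710, 0.1808]

t=0: π = [0.2000, 0.2000, 0.2000, 0.1000, 0.2000, 0.1000]
t=1: π = [0.2083, 0.1500, 0.1083, 0.1667, 0.1750, 0.1917]
t=2: π = [0.2125, 0.1611, 0.1174, 0.1604, 0.1701, 0.1785]
t=3: π = [0.2127, 0.1594, 0.1153, 0.1602, 0.1710, 0.1814]
t=4: π = [0.2128, 0.1595, 0.1156, 0.1603, 0.1710, 0.1808]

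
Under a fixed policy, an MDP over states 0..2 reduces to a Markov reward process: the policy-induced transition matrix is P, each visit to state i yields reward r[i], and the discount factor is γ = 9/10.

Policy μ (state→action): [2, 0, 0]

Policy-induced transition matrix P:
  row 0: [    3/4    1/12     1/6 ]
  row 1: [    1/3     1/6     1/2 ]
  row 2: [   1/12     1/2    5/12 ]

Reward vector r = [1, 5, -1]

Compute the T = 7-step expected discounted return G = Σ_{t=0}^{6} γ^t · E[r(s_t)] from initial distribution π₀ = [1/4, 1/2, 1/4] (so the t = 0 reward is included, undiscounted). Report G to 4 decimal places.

t=0: π = [0.2500, 0.5000, 0.2500], E[r] = 2.5000, γ^t·E[r] = 2.500000, running G = 2.500000
t=1: π = [0.3750, 0.2292, 0.3958], E[r] = 1.1250, γ^t·E[r] = 1.012500, running G = 3.512500
t=2: π = [0.3906, 0.2674, 0.3420], E[r] = 1.3854, γ^t·E[r] = 1.122188, running G = 4.634688
t=3: π = [0.4106, 0.2481, 0.3413], E[r] = 1.3099, γ^t·E[r] = 0.954914, running G = 5.589602
t=4: π = [0.4191, 0.2462, 0.3347], E[r] = 1.3155, γ^t·E[r] = 0.863077, running G = 6.452679
t=5: π = [0.4243, 0.2433, 0.3324], E[r] = 1.3084, γ^t·E[r] = 0.772601, running G = 7.225280
t=6: π = [0.4270, 0.2421, 0.3309], E[r] = 1.3067, γ^t·E[r] = 0.694440, running G = 7.919720

G = 7.9197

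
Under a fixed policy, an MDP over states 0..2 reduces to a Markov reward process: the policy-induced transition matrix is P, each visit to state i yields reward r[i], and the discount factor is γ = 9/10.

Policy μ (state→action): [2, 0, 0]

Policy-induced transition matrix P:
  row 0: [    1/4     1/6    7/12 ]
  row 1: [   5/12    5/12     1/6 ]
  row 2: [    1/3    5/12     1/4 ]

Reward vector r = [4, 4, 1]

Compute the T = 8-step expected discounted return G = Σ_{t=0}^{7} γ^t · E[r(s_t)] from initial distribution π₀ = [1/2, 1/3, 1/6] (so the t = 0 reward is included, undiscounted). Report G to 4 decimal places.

t=0: π = [0.5000, 0.3333, 0.1667], E[r] = 3.5000, γ^t·E[r] = 3.500000, running G = 3.500000
t=1: π = [0.3194, 0.2917, 0.3889], E[r] = 2.8333, γ^t·E[r] = 2.550000, running G = 6.050000
t=2: π = [0.3310, 0.3368, 0.3322], E[r] = 3.0035, γ^t·E[r] = 2.432813, running G = 8.482813
t=3: π = [0.3338, 0.3339, 0.3323], E[r] = 3.0032, γ^t·E[r] = 2.189320, running G = 10.672133
t=4: π = [0.3333, 0.3332, 0.3334], E[r] = 2.9997, γ^t·E[r] = 1.968079, running G = 12.640211
t=5: π = [0.3333, 0.3333, 0.3333], E[r] = 3.0000, γ^t·E[r] = 1.771447, running G = 14.411659
t=6: π = [0.3333, 0.3333, 0.3333], E[r] = 3.0000, γ^t·E[r] = 1.594328, running G = 16.005987
t=7: π = [0.3333, 0.3333, 0.3333], E[r] = 3.0000, γ^t·E[r] = 1.434891, running G = 17.440878

G = 17.4409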